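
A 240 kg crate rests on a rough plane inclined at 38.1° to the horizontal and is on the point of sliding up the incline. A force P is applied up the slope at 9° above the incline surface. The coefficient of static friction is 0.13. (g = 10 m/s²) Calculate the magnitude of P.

On the verge of sliding up the incline, friction equals μN and acts down the slope.
Perpendicular: N + P sin 9° = W cos 38.1° = 1889 N.
Along incline: P cos 9° = W sin 38.1° + μN  with W sin 38.1° = 1481 N.
Solving the pair for P and N: P = 1713 N, N = 1621 N (and f = μN = 210.7 N).

P ≈ 1710 N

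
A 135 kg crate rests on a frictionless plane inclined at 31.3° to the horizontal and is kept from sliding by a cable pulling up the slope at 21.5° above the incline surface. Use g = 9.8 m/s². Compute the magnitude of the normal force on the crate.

Take axes along and perpendicular to the incline. Weight components: W sin 31.3° = 687.3 N down-slope, W cos 31.3° = 1130 N into the surface.
Along incline: T cos 21.5° = W sin 31.3° → T = 738.7 N.
Perpendicular: N = W cos 31.3° − T sin 21.5° = 859.7 N.

N ≈ 860 N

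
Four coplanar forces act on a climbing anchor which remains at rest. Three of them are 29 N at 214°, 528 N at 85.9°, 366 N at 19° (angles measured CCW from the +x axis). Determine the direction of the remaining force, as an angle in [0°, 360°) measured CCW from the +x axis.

θ ≈ 240°

Sum the known components: ΣF_x = 359.8 N, ΣF_y = 629.6 N.
For equilibrium the remaining force must supply (−ΣF_x, −ΣF_y) = (-359.8, -629.6) N.
Magnitude = √((-359.8)² + (-629.6)²) = 725.1 N; direction = atan2(-629.6, -359.8) = 240.3°.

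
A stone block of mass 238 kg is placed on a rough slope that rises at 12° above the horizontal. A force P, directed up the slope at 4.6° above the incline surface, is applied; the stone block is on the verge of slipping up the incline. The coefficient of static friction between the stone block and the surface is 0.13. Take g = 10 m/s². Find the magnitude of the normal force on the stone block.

On the verge of sliding up the incline, friction equals μN and acts down the slope.
Perpendicular: N + P sin 4.6° = W cos 12° = 2328 N.
Along incline: P cos 4.6° = W sin 12° + μN  with W sin 12° = 494.8 N.
Solving the pair for P and N: P = 791.8 N, N = 2264 N (and f = μN = 294.4 N).

N ≈ 2260 N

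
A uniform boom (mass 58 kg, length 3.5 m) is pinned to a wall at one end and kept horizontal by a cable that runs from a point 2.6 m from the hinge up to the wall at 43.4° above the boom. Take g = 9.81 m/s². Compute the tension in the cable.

Take torques about the hinge: T sin 43.4° · 2.6 = 58×9.81×1.75 = 995.72 N·m.
So T = 995.72 / (0.6871 × 2.6) = 557.38 N.

T ≈ 557 N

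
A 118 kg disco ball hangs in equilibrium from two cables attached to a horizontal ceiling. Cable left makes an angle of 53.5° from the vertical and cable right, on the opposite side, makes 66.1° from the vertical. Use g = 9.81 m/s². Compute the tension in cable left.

Angles from the horizontal: cable left is 90° − 53.5° = 36.5°, cable right is 90° − 66.1° = 23.9°.
Weight W = 118 × 9.81 = 1158 N acts straight down.
Horizontal: T_left cos 36.5° = T_right cos 23.9°  →  T_right = 0.8792 T_left.
Vertical: T_left sin 36.5° + T_right sin 23.9° = 1158.
Substituting the horizontal relation into the vertical equation gives 0.951 T_left = 1158, so T_left = 1217 N.

T_left ≈ 1220 N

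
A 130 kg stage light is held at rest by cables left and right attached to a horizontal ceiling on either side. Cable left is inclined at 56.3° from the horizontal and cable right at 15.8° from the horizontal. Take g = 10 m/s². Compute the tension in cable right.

T_right ≈ 758 N

Weight W = 130 × 10 = 1300 N acts straight down.
Horizontal: T_left cos 56.3° = T_right cos 15.8°  →  T_left = 1.734 T_right.
Vertical: T_left sin 56.3° + T_right sin 15.8° = 1300.
Substituting the horizontal relation into the vertical equation gives 1.715 T_right = 1300, so T_right = 758 N.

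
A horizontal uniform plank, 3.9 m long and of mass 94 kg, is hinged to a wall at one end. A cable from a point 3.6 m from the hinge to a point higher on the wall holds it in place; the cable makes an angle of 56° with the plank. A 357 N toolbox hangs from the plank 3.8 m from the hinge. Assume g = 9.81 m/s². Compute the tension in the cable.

T ≈ 1060 N

Take torques about the hinge: T sin 56° · 3.6 = 94×9.81×1.95 + 357×3.8 = 3154.8 N·m.
So T = 3154.8 / (0.8290 × 3.6) = 1057 N.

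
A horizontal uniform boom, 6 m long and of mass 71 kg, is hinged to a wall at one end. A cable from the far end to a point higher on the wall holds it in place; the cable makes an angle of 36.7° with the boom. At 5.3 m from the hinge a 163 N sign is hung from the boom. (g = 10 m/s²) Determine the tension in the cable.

Take torques about the hinge: T sin 36.7° · 6 = 71×10×3 + 163×5.3 = 2993.9 N·m.
So T = 2993.9 / (0.5976 × 6) = 834.94 N.

T ≈ 835 N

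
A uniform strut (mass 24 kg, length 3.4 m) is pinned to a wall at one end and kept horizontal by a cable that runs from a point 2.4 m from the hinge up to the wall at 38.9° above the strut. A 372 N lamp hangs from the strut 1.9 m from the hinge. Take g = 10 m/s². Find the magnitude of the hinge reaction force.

|H| ≈ 594 N

Take torques about the hinge: T sin 38.9° · 2.4 = 24×10×1.7 + 372×1.9 = 1114.8 N·m.
So T = 1114.8 / (0.6280 × 2.4) = 739.69 N.
ΣF_x = 0: H_x = T cos 38.9° = 575.66 N.
ΣF_y = 0: H_y = (24×10 + 372) − T sin 38.9° = 612 − 464.5 = 147.5 N.
|H| = √(H_x² + H_y²) = √((575.66)² + (147.5)²) = 594.26 N.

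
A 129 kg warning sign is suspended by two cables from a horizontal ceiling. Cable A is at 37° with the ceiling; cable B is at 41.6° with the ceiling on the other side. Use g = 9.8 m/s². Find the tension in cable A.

Weight W = 129 × 9.8 = 1264 N acts straight down.
Horizontal: T_A cos 37° = T_B cos 41.6°  →  T_B = 1.068 T_A.
Vertical: T_A sin 37° + T_B sin 41.6° = 1264.
Substituting the horizontal relation into the vertical equation gives 1.311 T_A = 1264, so T_A = 964.4 N.

T_A ≈ 964 N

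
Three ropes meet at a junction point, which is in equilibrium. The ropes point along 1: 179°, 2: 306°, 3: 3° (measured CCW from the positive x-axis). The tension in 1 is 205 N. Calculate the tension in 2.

T_2 ≈ 17.1 N

Resolve: ΣF_x = 205 cos 179° + T_2 cos 306° + T_3 cos 3° = 0.
        ΣF_y = 205 sin 179° + T_2 sin 306° + T_3 sin 3° = 0.
The known terms sum to (-205, 3.578) N, so 0.5878 T_2 + 0.9986 T_3 = 205 and -0.8090 T_2 + 0.0523 T_3 = -3.578.
Solving simultaneously: T_2 = 17.05 N, T_3 = 195.2 N.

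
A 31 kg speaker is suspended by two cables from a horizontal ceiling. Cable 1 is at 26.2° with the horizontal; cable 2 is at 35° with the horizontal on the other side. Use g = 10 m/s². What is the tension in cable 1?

Weight W = 31 × 10 = 310 N acts straight down.
Horizontal: T_1 cos 26.2° = T_2 cos 35°  →  T_2 = 1.095 T_1.
Vertical: T_1 sin 26.2° + T_2 sin 35° = 310.
Substituting the horizontal relation into the vertical equation gives 1.07 T_1 = 310, so T_1 = 289.8 N.

T_1 ≈ 290 N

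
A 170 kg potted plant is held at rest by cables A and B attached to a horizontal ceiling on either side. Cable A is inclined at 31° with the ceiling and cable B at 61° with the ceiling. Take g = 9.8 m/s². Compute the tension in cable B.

T_B ≈ 1430 N

Weight W = 170 × 9.8 = 1666 N acts straight down.
Horizontal: T_A cos 31° = T_B cos 61°  →  T_A = 0.5656 T_B.
Vertical: T_A sin 31° + T_B sin 61° = 1666.
Substituting the horizontal relation into the vertical equation gives 1.166 T_B = 1666, so T_B = 1429 N.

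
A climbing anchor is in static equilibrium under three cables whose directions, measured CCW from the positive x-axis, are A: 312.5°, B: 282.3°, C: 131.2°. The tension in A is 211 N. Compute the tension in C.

Resolve: ΣF_x = 211 cos 312.5° + T_B cos 282.3° + T_C cos 131.2° = 0.
        ΣF_y = 211 sin 312.5° + T_B sin 282.3° + T_C sin 131.2° = 0.
The known terms sum to (142.5, -155.6) N, so 0.2130 T_B − 0.6587 T_C = -142.5 and -0.9770 T_B + 0.7524 T_C = 155.6.
Solving simultaneously: T_B = 9.905 N, T_C = 219.6 N.

T_C ≈ 220 N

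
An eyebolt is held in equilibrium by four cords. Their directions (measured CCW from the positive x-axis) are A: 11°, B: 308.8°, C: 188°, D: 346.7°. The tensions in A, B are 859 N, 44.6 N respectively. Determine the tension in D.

T_D ≈ 18.3 N

Resolve: ΣF_x = 859 cos 11° + 44.6 cos 308.8° + T_C cos 188° + T_D cos 346.7° = 0.
        ΣF_y = 859 sin 11° + 44.6 sin 308.8° + T_C sin 188° + T_D sin 346.7° = 0.
The known terms sum to (871.2, 129.1) N, so -0.9903 T_C + 0.9732 T_D = -871.2 and -0.1392 T_C − 0.2300 T_D = -129.1.
Solving simultaneously: T_C = 897.7 N, T_D = 18.30 N.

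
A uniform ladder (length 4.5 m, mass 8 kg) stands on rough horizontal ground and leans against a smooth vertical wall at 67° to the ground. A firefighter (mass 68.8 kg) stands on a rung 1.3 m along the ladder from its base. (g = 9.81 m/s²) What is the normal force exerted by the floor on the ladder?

ΣF_y = 0: N_floor = 8×9.81 + 68.8×9.81 = 753.41 N.

N_floor ≈ 753 N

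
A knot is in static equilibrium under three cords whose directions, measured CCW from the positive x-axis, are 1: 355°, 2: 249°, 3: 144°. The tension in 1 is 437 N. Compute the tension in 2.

T_2 ≈ 233 N

Resolve: ΣF_x = 437 cos 355° + T_2 cos 249° + T_3 cos 144° = 0.
        ΣF_y = 437 sin 355° + T_2 sin 249° + T_3 sin 144° = 0.
The known terms sum to (435.3, -38.09) N, so -0.3584 T_2 − 0.8090 T_3 = -435.3 and -0.9336 T_2 + 0.5878 T_3 = 38.09.
Solving simultaneously: T_2 = 233 N, T_3 = 434.9 N.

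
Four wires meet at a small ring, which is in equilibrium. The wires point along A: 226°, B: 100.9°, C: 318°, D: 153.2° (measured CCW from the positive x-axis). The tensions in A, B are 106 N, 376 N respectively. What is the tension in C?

Resolve: ΣF_x = 106 cos 226° + 376 cos 100.9° + T_C cos 318° + T_D cos 153.2° = 0.
        ΣF_y = 106 sin 226° + 376 sin 100.9° + T_C sin 318° + T_D sin 153.2° = 0.
The known terms sum to (-144.7, 293) N, so 0.7431 T_C − 0.8926 T_D = 144.7 and -0.6691 T_C + 0.4509 T_D = -293.
Solving simultaneously: T_C = 748.5 N, T_D = 461 N.

T_C ≈ 748 N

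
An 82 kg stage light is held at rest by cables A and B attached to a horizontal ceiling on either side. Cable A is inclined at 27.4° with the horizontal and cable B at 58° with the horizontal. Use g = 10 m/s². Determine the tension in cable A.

Weight W = 82 × 10 = 820 N acts straight down.
Horizontal: T_A cos 27.4° = T_B cos 58°  →  T_B = 1.675 T_A.
Vertical: T_A sin 27.4° + T_B sin 58° = 820.
Substituting the horizontal relation into the vertical equation gives 1.881 T_A = 820, so T_A = 435.9 N.

T_A ≈ 436 N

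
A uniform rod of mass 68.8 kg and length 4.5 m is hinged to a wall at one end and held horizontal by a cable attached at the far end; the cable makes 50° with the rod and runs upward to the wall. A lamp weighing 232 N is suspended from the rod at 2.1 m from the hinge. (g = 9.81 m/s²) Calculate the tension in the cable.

Take torques about the hinge: T sin 50° · 4.5 = 68.8×9.81×2.25 + 232×2.1 = 2005.8 N·m.
So T = 2005.8 / (0.7660 × 4.5) = 581.86 N.

T ≈ 582 N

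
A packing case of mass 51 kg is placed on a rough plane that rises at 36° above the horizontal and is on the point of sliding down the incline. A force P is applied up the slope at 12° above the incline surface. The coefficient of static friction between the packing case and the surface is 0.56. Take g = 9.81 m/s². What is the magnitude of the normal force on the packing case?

N ≈ 388 N

On the verge of sliding down the incline, friction equals μN and acts up the slope.
Perpendicular: N + P sin 12° = W cos 36° = 404.8 N.
Along incline: P cos 12° + μN = W sin 36° with W sin 36° = 294.1 N.
Solving the pair for P and N: P = 78.23 N, N = 388.5 N (and f = μN = 217.6 N).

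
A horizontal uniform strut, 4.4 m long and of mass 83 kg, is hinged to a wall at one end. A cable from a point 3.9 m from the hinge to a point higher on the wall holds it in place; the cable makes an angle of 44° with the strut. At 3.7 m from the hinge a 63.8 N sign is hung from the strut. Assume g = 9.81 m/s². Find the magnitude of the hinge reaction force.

|H| ≈ 647 N

Take torques about the hinge: T sin 44° · 3.9 = 83×9.81×2.2 + 63.8×3.7 = 2027.4 N·m.
So T = 2027.4 / (0.6947 × 3.9) = 748.34 N.
ΣF_x = 0: H_x = T cos 44° = 538.31 N.
ΣF_y = 0: H_y = (83×9.81 + 63.8) − T sin 44° = 878.03 − 519.84 = 358.19 N.
|H| = √(H_x² + H_y²) = √((538.31)² + (358.19)²) = 646.59 N.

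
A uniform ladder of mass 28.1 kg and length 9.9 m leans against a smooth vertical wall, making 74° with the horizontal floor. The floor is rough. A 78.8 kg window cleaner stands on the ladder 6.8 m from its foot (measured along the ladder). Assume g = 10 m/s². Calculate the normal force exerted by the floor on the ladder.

N_floor ≈ 1070 N

ΣF_y = 0: N_floor = 28.1×10 + 78.8×10 = 1069 N.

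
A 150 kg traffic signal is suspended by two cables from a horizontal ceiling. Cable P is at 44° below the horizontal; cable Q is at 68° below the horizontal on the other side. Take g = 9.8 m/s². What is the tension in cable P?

T_P ≈ 594 N

Weight W = 150 × 9.8 = 1470 N acts straight down.
Horizontal: T_P cos 44° = T_Q cos 68°  →  T_Q = 1.92 T_P.
Vertical: T_P sin 44° + T_Q sin 68° = 1470.
Substituting the horizontal relation into the vertical equation gives 2.475 T_P = 1470, so T_P = 593.9 N.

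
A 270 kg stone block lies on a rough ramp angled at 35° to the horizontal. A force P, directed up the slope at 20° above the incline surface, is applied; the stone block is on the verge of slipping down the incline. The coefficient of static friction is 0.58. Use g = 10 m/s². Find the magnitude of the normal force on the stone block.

On the verge of sliding down the incline, friction equals μN and acts up the slope.
Perpendicular: N + P sin 20° = W cos 35° = 2212 N.
Along incline: P cos 20° + μN = W sin 35° with W sin 35° = 1549 N.
Solving the pair for P and N: P = 358.6 N, N = 2089 N (and f = μN = 1212 N).

N ≈ 2090 N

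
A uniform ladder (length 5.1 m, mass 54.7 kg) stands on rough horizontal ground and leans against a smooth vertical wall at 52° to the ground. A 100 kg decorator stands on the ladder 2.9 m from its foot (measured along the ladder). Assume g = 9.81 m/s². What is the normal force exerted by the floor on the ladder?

ΣF_y = 0: N_floor = 54.7×9.81 + 100×9.81 = 1517.6 N.

N_floor ≈ 1520 N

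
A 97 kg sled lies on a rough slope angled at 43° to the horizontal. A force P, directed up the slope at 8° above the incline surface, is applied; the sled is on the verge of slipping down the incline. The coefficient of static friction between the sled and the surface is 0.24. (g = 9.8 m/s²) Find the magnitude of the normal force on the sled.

N ≈ 625 N

On the verge of sliding down the incline, friction equals μN and acts up the slope.
Perpendicular: N + P sin 8° = W cos 43° = 695.2 N.
Along incline: P cos 8° + μN = W sin 43° with W sin 43° = 648.3 N.
Solving the pair for P and N: P = 503.2 N, N = 625.2 N (and f = μN = 150 N).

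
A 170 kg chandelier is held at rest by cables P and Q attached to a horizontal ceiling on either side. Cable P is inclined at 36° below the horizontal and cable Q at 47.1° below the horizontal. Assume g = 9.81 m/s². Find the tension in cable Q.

T_Q ≈ 1360 N

Weight W = 170 × 9.81 = 1668 N acts straight down.
Horizontal: T_P cos 36° = T_Q cos 47.1°  →  T_P = 0.8414 T_Q.
Vertical: T_P sin 36° + T_Q sin 47.1° = 1668.
Substituting the horizontal relation into the vertical equation gives 1.227 T_Q = 1668, so T_Q = 1359 N.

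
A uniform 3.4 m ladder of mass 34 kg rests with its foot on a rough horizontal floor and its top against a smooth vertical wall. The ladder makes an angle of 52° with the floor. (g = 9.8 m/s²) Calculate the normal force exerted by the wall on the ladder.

N_wall ≈ 130 N

Torques about the foot: N_wall · 3.4 sin 52° = 34×9.8×1.7 cos 52° → N_wall = 130.16 N.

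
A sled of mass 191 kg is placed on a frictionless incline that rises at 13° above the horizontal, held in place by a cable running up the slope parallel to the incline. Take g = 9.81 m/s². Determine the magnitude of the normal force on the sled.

Take axes along and perpendicular to the incline. Weight components: W sin 13° = 421.5 N down-slope, W cos 13° = 1826 N into the surface.
Along incline: T cos 0° = W sin 13° → T = 421.5 N.
Perpendicular: N = W cos 13° − T sin 0° = 1826 N.

N ≈ 1830 N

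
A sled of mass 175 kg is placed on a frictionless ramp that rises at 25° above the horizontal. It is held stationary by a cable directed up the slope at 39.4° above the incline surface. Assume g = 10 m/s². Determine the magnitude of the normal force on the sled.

Take axes along and perpendicular to the incline. Weight components: W sin 25° = 739.6 N down-slope, W cos 25° = 1586 N into the surface.
Along incline: T cos 39.4° = W sin 25° → T = 957.1 N.
Perpendicular: N = W cos 25° − T sin 39.4° = 978.5 N.

N ≈ 979 N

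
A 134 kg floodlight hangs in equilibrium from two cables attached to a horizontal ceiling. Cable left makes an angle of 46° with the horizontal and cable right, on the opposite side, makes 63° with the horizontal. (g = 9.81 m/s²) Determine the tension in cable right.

T_right ≈ 966 N

Weight W = 134 × 9.81 = 1315 N acts straight down.
Horizontal: T_left cos 46° = T_right cos 63°  →  T_left = 0.6535 T_right.
Vertical: T_left sin 46° + T_right sin 63° = 1315.
Substituting the horizontal relation into the vertical equation gives 1.361 T_right = 1315, so T_right = 965.8 N.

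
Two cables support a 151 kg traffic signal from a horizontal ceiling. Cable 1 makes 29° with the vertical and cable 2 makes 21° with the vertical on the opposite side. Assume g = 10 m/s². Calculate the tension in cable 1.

Angles from the horizontal: cable 1 is 90° − 29° = 61°, cable 2 is 90° − 21° = 69°.
Weight W = 151 × 10 = 1510 N acts straight down.
Horizontal: T_1 cos 61° = T_2 cos 69°  →  T_2 = 1.353 T_1.
Vertical: T_1 sin 61° + T_2 sin 69° = 1510.
Substituting the horizontal relation into the vertical equation gives 2.138 T_1 = 1510, so T_1 = 706.4 N.

T_1 ≈ 706 N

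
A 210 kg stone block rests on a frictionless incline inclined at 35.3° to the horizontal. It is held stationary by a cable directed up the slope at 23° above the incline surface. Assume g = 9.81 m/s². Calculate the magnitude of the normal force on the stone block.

Take axes along and perpendicular to the incline. Weight components: W sin 35.3° = 1190 N down-slope, W cos 35.3° = 1681 N into the surface.
Along incline: T cos 23° = W sin 35.3° → T = 1293 N.
Perpendicular: N = W cos 35.3° − T sin 23° = 1176 N.

N ≈ 1180 N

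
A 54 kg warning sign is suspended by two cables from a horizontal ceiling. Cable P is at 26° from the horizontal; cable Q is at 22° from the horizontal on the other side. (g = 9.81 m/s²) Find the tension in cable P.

T_P ≈ 661 N

Weight W = 54 × 9.81 = 529.7 N acts straight down.
Horizontal: T_P cos 26° = T_Q cos 22°  →  T_Q = 0.9694 T_P.
Vertical: T_P sin 26° + T_Q sin 22° = 529.7.
Substituting the horizontal relation into the vertical equation gives 0.8015 T_P = 529.7, so T_P = 660.9 N.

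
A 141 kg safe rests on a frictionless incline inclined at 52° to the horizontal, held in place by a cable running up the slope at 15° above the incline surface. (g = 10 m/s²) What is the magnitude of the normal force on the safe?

Take axes along and perpendicular to the incline. Weight components: W sin 52° = 1111 N down-slope, W cos 52° = 868.1 N into the surface.
Along incline: T cos 15° = W sin 52° → T = 1150 N.
Perpendicular: N = W cos 52° − T sin 15° = 570.4 N.

N ≈ 570 N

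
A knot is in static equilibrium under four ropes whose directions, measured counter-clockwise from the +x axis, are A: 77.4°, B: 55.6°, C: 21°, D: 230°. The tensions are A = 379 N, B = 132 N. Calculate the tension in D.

T_D ≈ 806 N

Resolve: ΣF_x = 379 cos 77.4° + 132 cos 55.6° + T_C cos 21° + T_D cos 230° = 0.
        ΣF_y = 379 sin 77.4° + 132 sin 55.6° + T_C sin 21° + T_D sin 230° = 0.
The known terms sum to (157.3, 478.8) N, so 0.9336 T_C − 0.6428 T_D = -157.3 and 0.3584 T_C − 0.7660 T_D = -478.8.
Solving simultaneously: T_C = 386.3 N, T_D = 805.7 N.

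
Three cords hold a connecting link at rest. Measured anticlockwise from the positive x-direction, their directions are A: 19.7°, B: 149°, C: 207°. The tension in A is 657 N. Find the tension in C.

Resolve: ΣF_x = 657 cos 19.7° + T_B cos 149° + T_C cos 207° = 0.
        ΣF_y = 657 sin 19.7° + T_B sin 149° + T_C sin 207° = 0.
The known terms sum to (618.5, 221.5) N, so -0.8572 T_B − 0.8910 T_C = -618.5 and 0.5150 T_B − 0.4540 T_C = -221.5.
Solving simultaneously: T_B = 98.44 N, T_C = 599.5 N.

T_C ≈ 600 N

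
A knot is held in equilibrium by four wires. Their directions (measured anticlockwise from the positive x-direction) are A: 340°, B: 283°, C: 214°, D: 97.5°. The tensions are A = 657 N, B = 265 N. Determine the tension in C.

T_C ≈ 680 N

Resolve: ΣF_x = 657 cos 340° + 265 cos 283° + T_C cos 214° + T_D cos 97.5° = 0.
        ΣF_y = 657 sin 340° + 265 sin 283° + T_C sin 214° + T_D sin 97.5° = 0.
The known terms sum to (677, -482.9) N, so -0.8290 T_C − 0.1305 T_D = -677 and -0.5592 T_C + 0.9914 T_D = 482.9.
Solving simultaneously: T_C = 679.6 N, T_D = 870.4 N.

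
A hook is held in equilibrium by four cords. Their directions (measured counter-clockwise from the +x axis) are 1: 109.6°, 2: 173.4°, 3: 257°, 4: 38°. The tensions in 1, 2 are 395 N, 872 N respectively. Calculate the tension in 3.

T_3 ≈ 1570 N

Resolve: ΣF_x = 395 cos 109.6° + 872 cos 173.4° + T_3 cos 257° + T_4 cos 38° = 0.
        ΣF_y = 395 sin 109.6° + 872 sin 173.4° + T_3 sin 257° + T_4 sin 38° = 0.
The known terms sum to (-998.7, 472.3) N, so -0.2250 T_3 + 0.7880 T_4 = 998.7 and -0.9744 T_3 + 0.6157 T_4 = -472.3.
Solving simultaneously: T_3 = 1568 N, T_4 = 1715 N.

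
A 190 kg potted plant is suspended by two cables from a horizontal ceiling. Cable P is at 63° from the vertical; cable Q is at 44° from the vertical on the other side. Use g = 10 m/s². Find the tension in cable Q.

T_Q ≈ 1770 N

Angles from the horizontal: cable P is 90° − 63° = 27°, cable Q is 90° − 44° = 46°.
Weight W = 190 × 10 = 1900 N acts straight down.
Horizontal: T_P cos 27° = T_Q cos 46°  →  T_P = 0.7796 T_Q.
Vertical: T_P sin 27° + T_Q sin 46° = 1900.
Substituting the horizontal relation into the vertical equation gives 1.073 T_Q = 1900, so T_Q = 1770 N.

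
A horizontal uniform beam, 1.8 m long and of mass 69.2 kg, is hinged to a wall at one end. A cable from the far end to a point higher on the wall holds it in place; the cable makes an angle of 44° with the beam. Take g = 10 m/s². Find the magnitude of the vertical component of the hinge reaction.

|H_y| ≈ 346 N

Take torques about the hinge: T sin 44° · 1.8 = 69.2×10×0.9 = 622.8 N·m.
So T = 622.8 / (0.6947 × 1.8) = 498.09 N.
ΣF_y = 0: H_y = (69.2×10) − T sin 44° = 692 − 346 = 346 N.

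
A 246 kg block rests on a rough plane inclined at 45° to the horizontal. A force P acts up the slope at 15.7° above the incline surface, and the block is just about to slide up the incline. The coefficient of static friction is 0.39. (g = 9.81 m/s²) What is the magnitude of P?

On the verge of sliding up the incline, friction equals μN and acts down the slope.
Perpendicular: N + P sin 15.7° = W cos 45° = 1706 N.
Along incline: P cos 15.7° = W sin 45° + μN  with W sin 45° = 1706 N.
Solving the pair for P and N: P = 2220 N, N = 1106 N (and f = μN = 431.2 N).

P ≈ 2220 N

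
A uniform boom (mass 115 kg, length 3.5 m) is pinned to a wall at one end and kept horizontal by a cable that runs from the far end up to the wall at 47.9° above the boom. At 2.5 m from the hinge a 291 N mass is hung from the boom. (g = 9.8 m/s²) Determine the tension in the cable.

Take torques about the hinge: T sin 47.9° · 3.5 = 115×9.8×1.75 + 291×2.5 = 2699.8 N·m.
So T = 2699.8 / (0.7420 × 3.5) = 1039.6 N.

T ≈ 1040 N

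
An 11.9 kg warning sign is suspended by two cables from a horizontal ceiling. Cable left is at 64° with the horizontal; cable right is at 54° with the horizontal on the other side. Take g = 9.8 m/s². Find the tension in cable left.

Weight W = 11.9 × 9.8 = 116.6 N acts straight down.
Horizontal: T_left cos 64° = T_right cos 54°  →  T_right = 0.7458 T_left.
Vertical: T_left sin 64° + T_right sin 54° = 116.6.
Substituting the horizontal relation into the vertical equation gives 1.502 T_left = 116.6, so T_left = 77.63 N.

T_left ≈ 77.6 N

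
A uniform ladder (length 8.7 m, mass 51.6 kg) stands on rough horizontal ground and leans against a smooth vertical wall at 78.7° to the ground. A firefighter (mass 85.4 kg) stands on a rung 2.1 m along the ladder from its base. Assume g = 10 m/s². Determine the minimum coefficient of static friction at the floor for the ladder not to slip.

ΣF_y = 0: N_floor = 51.6×10 + 85.4×10 = 1370 N.
Torques about the foot: N_wall · 8.7 sin 78.7° = 51.6×10×4.35 cos 78.7° + 85.4×10×2.1 cos 78.7° → N_wall = 92.744 N.
ΣF_x = 0: f_floor = N_wall = 92.744 N.
μ_min = f_floor / N_floor = 92.744 / 1370 = 0.0677.

μ_min ≈ 0.0677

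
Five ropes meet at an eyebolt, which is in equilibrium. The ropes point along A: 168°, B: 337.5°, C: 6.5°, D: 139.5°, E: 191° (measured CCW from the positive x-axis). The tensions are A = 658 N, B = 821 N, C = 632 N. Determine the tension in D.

T_D ≈ 314 N

Resolve: ΣF_x = 658 cos 168° + 821 cos 337.5° + 632 cos 6.5° + T_D cos 139.5° + T_E cos 191° = 0.
        ΣF_y = 658 sin 168° + 821 sin 337.5° + 632 sin 6.5° + T_D sin 139.5° + T_E sin 191° = 0.
The known terms sum to (742.8, -105.8) N, so -0.7604 T_D − 0.9816 T_E = -742.8 and 0.6494 T_D − 0.1908 T_E = 105.8.
Solving simultaneously: T_D = 313.9 N, T_E = 513.6 N.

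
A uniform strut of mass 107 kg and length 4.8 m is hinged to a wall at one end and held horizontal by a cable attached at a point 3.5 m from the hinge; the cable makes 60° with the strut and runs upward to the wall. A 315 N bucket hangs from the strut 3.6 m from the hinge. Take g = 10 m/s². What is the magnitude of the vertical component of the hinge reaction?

Take torques about the hinge: T sin 60° · 3.5 = 107×10×2.4 + 315×3.6 = 3702 N·m.
So T = 3702 / (0.8660 × 3.5) = 1221.3 N.
ΣF_y = 0: H_y = (107×10 + 315) − T sin 60° = 1385 − 1057.7 = 327.29 N.

|H_y| ≈ 327 N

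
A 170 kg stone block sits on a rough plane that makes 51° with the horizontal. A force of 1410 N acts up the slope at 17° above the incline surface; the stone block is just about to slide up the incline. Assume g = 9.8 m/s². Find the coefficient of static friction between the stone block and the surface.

On the verge of sliding up the incline, friction is at its maximum μN and acts down the slope.
Perpendicular to incline: N = W cos 51° − P sin 17° = 1048 − 412.2 = 636.2 N.
Along incline: P cos 17° − μN = W sin 51° → μ = −(W sin 51° − P cos 17°) / N = 0.08435.

μ ≈ 0.0844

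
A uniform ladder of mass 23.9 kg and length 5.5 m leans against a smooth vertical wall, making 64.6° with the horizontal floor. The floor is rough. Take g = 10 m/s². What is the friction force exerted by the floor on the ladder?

f ≈ 56.7 N

Torques about the foot: N_wall · 5.5 sin 64.6° = 23.9×10×2.75 cos 64.6° → N_wall = 56.743 N.
ΣF_x = 0: f_floor = N_wall = 56.743 N.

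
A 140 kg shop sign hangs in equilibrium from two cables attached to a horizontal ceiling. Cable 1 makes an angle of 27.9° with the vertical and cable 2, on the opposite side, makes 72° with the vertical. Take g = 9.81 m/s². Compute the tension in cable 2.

T_2 ≈ 652 N

Angles from the horizontal: cable 1 is 90° − 27.9° = 62.1°, cable 2 is 90° − 72° = 18°.
Weight W = 140 × 9.81 = 1373 N acts straight down.
Horizontal: T_1 cos 62.1° = T_2 cos 18°  →  T_1 = 2.032 T_2.
Vertical: T_1 sin 62.1° + T_2 sin 18° = 1373.
Substituting the horizontal relation into the vertical equation gives 2.105 T_2 = 1373, so T_2 = 652.4 N.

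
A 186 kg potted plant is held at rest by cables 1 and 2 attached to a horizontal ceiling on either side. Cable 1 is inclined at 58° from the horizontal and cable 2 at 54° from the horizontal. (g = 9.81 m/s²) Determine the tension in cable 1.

T_1 ≈ 1160 N

Weight W = 186 × 9.81 = 1825 N acts straight down.
Horizontal: T_1 cos 58° = T_2 cos 54°  →  T_2 = 0.9016 T_1.
Vertical: T_1 sin 58° + T_2 sin 54° = 1825.
Substituting the horizontal relation into the vertical equation gives 1.577 T_1 = 1825, so T_1 = 1157 N.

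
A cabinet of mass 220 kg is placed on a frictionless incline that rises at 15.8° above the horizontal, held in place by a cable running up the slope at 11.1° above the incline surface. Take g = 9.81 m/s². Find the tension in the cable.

Take axes along and perpendicular to the incline. Weight components: W sin 15.8° = 587.6 N down-slope, W cos 15.8° = 2077 N into the surface.
Along incline: T cos 11.1° = W sin 15.8° → T = 598.8 N.
Perpendicular: N = W cos 15.8° − T sin 11.1° = 1961 N.

T ≈ 599 N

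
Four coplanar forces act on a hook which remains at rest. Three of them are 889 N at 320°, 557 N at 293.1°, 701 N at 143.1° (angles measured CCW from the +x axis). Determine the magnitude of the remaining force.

F ≈ 745 N

Sum the known components: ΣF_x = 339 N, ΣF_y = -662.9 N.
For equilibrium the remaining force must supply (−ΣF_x, −ΣF_y) = (-339, 662.9) N.
Magnitude = √((-339)² + (662.9)²) = 744.5 N; direction = atan2(662.9, -339) = 117.1°.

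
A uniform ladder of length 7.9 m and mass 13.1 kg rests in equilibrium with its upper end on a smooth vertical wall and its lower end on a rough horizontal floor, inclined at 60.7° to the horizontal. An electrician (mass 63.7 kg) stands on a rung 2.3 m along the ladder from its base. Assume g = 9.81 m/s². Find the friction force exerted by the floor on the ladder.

Torques about the foot: N_wall · 7.9 sin 60.7° = 13.1×9.81×3.95 cos 60.7° + 63.7×9.81×2.3 cos 60.7° → N_wall = 138.15 N.
ΣF_x = 0: f_floor = N_wall = 138.15 N.

f ≈ 138 N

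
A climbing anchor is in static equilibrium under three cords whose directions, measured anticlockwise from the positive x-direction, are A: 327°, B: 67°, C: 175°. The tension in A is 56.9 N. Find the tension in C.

T_C ≈ 58.9 N

Resolve: ΣF_x = 56.9 cos 327° + T_B cos 67° + T_C cos 175° = 0.
        ΣF_y = 56.9 sin 327° + T_B sin 67° + T_C sin 175° = 0.
The known terms sum to (47.72, -30.99) N, so 0.3907 T_B − 0.9962 T_C = -47.72 and 0.9205 T_B + 0.0872 T_C = 30.99.
Solving simultaneously: T_B = 28.09 N, T_C = 58.92 N.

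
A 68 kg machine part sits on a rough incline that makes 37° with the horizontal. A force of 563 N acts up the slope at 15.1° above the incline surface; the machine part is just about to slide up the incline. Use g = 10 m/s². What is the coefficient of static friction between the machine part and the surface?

On the verge of sliding up the incline, friction is at its maximum μN and acts down the slope.
Perpendicular to incline: N = W cos 37° − P sin 15.1° = 543.1 − 146.7 = 396.4 N.
Along incline: P cos 15.1° − μN = W sin 37° → μ = −(W sin 37° − P cos 15.1°) / N = 0.3389.

μ ≈ 0.339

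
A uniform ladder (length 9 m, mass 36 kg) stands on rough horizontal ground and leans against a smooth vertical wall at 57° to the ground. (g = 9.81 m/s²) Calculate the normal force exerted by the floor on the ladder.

ΣF_y = 0: N_floor = 36×9.81 = 353.16 N.

N_floor ≈ 353 N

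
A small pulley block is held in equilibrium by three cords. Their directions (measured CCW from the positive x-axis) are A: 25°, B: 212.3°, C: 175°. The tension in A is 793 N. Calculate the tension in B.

T_B ≈ 654 N

Resolve: ΣF_x = 793 cos 25° + T_B cos 212.3° + T_C cos 175° = 0.
        ΣF_y = 793 sin 25° + T_B sin 212.3° + T_C sin 175° = 0.
The known terms sum to (718.7, 335.1) N, so -0.8453 T_B − 0.9962 T_C = -718.7 and -0.5344 T_B + 0.0872 T_C = -335.1.
Solving simultaneously: T_B = 654.3 N, T_C = 166.3 N.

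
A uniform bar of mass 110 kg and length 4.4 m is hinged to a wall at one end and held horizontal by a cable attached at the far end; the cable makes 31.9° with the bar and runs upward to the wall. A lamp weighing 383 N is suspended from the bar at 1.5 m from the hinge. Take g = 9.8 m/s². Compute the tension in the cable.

T ≈ 1270 N

Take torques about the hinge: T sin 31.9° · 4.4 = 110×9.8×2.2 + 383×1.5 = 2946.1 N·m.
So T = 2946.1 / (0.5284 × 4.4) = 1267.1 N.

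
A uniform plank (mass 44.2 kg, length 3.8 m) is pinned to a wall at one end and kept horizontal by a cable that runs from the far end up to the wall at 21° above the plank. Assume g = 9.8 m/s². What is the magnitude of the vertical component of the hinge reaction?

|H_y| ≈ 217 N

Take torques about the hinge: T sin 21° · 3.8 = 44.2×9.8×1.9 = 823 N·m.
So T = 823 / (0.3584 × 3.8) = 604.35 N.
ΣF_y = 0: H_y = (44.2×9.8) − T sin 21° = 433.16 − 216.58 = 216.58 N.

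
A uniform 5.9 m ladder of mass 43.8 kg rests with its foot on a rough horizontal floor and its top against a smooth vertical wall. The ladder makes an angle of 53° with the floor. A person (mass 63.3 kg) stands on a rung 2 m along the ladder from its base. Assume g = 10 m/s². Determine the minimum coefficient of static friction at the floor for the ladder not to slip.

ΣF_y = 0: N_floor = 43.8×10 + 63.3×10 = 1071 N.
Torques about the foot: N_wall · 5.9 sin 53° = 43.8×10×2.95 cos 53° + 63.3×10×2 cos 53° → N_wall = 326.72 N.
ΣF_x = 0: f_floor = N_wall = 326.72 N.
μ_min = f_floor / N_floor = 326.72 / 1071 = 0.3051.

μ_min ≈ 0.305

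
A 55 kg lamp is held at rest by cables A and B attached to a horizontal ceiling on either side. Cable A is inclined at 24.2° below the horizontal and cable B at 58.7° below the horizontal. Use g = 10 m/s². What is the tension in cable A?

T_A ≈ 288 N

Weight W = 55 × 10 = 550 N acts straight down.
Horizontal: T_A cos 24.2° = T_B cos 58.7°  →  T_B = 1.756 T_A.
Vertical: T_A sin 24.2° + T_B sin 58.7° = 550.
Substituting the horizontal relation into the vertical equation gives 1.91 T_A = 550, so T_A = 287.9 N.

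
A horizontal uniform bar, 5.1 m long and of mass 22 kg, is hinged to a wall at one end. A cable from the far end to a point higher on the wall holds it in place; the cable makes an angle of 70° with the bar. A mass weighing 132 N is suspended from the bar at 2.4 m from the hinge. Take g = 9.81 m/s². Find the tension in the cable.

T ≈ 181 N

Take torques about the hinge: T sin 70° · 5.1 = 22×9.81×2.55 + 132×2.4 = 867.14 N·m.
So T = 867.14 / (0.9397 × 5.1) = 180.94 N.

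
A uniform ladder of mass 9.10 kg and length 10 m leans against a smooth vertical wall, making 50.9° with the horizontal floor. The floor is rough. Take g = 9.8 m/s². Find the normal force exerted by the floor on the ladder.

N_floor ≈ 89.2 N

ΣF_y = 0: N_floor = 9.10×9.8 = 89.18 N.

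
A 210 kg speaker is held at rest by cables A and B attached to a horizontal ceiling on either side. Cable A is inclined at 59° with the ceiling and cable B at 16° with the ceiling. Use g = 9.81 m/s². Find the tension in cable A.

Weight W = 210 × 9.81 = 2060 N acts straight down.
Horizontal: T_A cos 59° = T_B cos 16°  →  T_B = 0.5358 T_A.
Vertical: T_A sin 59° + T_B sin 16° = 2060.
Substituting the horizontal relation into the vertical equation gives 1.005 T_A = 2060, so T_A = 2050 N.

T_A ≈ 2050 N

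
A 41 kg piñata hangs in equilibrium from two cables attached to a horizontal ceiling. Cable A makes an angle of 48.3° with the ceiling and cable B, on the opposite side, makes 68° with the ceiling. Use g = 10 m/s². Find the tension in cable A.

Weight W = 41 × 10 = 410 N acts straight down.
Horizontal: T_A cos 48.3° = T_B cos 68°  →  T_B = 1.776 T_A.
Vertical: T_A sin 48.3° + T_B sin 68° = 410.
Substituting the horizontal relation into the vertical equation gives 2.393 T_A = 410, so T_A = 171.3 N.

T_A ≈ 171 N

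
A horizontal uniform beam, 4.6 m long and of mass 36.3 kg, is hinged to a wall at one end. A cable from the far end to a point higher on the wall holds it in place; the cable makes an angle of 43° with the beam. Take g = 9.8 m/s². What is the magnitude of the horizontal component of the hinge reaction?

Take torques about the hinge: T sin 43° · 4.6 = 36.3×9.8×2.3 = 818.2 N·m.
So T = 818.2 / (0.6820 × 4.6) = 260.81 N.
ΣF_x = 0: H_x = T cos 43° = 190.74 N.

H_x ≈ 191 N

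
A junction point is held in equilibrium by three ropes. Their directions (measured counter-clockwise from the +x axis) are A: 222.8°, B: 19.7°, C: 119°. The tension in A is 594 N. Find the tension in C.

T_C ≈ 236 N

Resolve: ΣF_x = 594 cos 222.8° + T_B cos 19.7° + T_C cos 119° = 0.
        ΣF_y = 594 sin 222.8° + T_B sin 19.7° + T_C sin 119° = 0.
The known terms sum to (-435.8, -403.6) N, so 0.9415 T_B − 0.4848 T_C = 435.8 and 0.3371 T_B + 0.8746 T_C = 403.6.
Solving simultaneously: T_B = 584.5 N, T_C = 236.2 N.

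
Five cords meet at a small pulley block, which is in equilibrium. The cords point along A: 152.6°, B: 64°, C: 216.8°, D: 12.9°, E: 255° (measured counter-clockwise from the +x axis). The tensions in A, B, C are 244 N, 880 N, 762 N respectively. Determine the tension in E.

T_E ≈ 604 N

Resolve: ΣF_x = 244 cos 152.6° + 880 cos 64° + 762 cos 216.8° + T_D cos 12.9° + T_E cos 255° = 0.
        ΣF_y = 244 sin 152.6° + 880 sin 64° + 762 sin 216.8° + T_D sin 12.9° + T_E sin 255° = 0.
The known terms sum to (-441, 446.8) N, so 0.9748 T_D − 0.2588 T_E = 441 and 0.2233 T_D − 0.9659 T_E = -446.8.
Solving simultaneously: T_D = 612.9 N, T_E = 604.2 N.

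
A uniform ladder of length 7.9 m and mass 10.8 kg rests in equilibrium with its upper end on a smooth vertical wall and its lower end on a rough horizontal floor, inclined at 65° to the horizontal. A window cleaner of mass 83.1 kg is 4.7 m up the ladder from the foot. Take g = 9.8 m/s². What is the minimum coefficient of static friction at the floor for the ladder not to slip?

ΣF_y = 0: N_floor = 10.8×9.8 + 83.1×9.8 = 920.22 N.
Torques about the foot: N_wall · 7.9 sin 65° = 10.8×9.8×3.95 cos 65° + 83.1×9.8×4.7 cos 65° → N_wall = 250.61 N.
ΣF_x = 0: f_floor = N_wall = 250.61 N.
μ_min = f_floor / N_floor = 250.61 / 920.22 = 0.2723.

μ_min ≈ 0.272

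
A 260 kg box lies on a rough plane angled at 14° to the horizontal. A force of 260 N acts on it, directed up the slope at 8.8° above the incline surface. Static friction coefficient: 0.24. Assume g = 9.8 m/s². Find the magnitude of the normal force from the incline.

N ≈ 2430 N

Axes along / perpendicular to the incline. W sin 14° = 616.4 N down-slope; W cos 14° = 2472 N into the surface.
Perpendicular: N = W cos 14° − P sin 8.8° = 2472 − 39.78 = 2433 N.
Along incline: P cos 8.8° + f = W sin 14° (friction acts up-slope) → f = 616.4 − 256.9 = 359.5 N.
|f| = 359.5 N ≤ μN = 583.8 N, so the box is indeed static.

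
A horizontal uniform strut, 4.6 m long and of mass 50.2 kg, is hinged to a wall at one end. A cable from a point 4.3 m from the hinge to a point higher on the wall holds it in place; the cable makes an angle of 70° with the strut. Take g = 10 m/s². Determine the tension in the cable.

Take torques about the hinge: T sin 70° · 4.3 = 50.2×10×2.3 = 1154.6 N·m.
So T = 1154.6 / (0.9397 × 4.3) = 285.74 N.

T ≈ 286 N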